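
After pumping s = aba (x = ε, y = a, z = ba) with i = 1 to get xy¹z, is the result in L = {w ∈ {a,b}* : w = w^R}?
Yes

xy¹z = ε · a · ba = aba.
aba reversed is aba, the same string, so it is a palindrome and is in L.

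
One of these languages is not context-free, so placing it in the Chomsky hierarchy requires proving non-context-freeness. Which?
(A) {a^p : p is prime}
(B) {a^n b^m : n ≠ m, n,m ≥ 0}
(A) {a^p : p is prime}

(A) {a^p : p is prime} requires the CFL pumping lemma.

- {a^n b^m : n ≠ m, n,m ≥ 0} is context-free (but not regular)
  • Can be shown non-regular with the regular pumping lemma
  • After pumping a's, we can make n = m

- {a^p : p is prime} is NOT context-free
  • Requires the CFL pumping lemma to prove
  • The CFL pumping lemma also fails because prime gaps are unbounded

The CFL pumping lemma is "stronger" in that it can prove non-membership
in the larger class of context-free languages.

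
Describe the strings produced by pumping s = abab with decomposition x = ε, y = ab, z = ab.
{xy^i z : i ≥ 0} = {(ab)^(i+1) : i ≥ 0} = {ab, abab, ababab, ...}

With x = ε, y = ab, z = ab: Pumping 'ab' gives strings of alternating a's and b's.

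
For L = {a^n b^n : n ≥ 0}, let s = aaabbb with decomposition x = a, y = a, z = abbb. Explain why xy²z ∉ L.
xy²z = aaaabbb ∉ L

Pumping with i = 2 replaces y = a by y² = aa:
- Original: s = xyz = aaabbb; aaabbb = a^3 b^3 has equal counts (3 = 3), so it is in L
- Pumped: xy²z = a · aa · abbb = aaaabbb
- aaaabbb has 4 a's and 3 b's; 4 ≠ 3, so it is not in L

The pumping lemma would require xy²z ∈ L, so this decomposition yields a contradiction.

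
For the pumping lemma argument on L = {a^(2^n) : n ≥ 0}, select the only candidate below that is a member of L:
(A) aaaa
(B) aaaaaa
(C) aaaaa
(A) aaaa

The pumping lemma is applied to a string s that lies in L, so first check membership of each option:
- (A) aaaa has length 4 = 2^2, so it is in L ✓
- (B) aaaaaa has length 6, strictly between 2^2 = 4 and 2^3 = 8, so it is not in L ✗
- (C) aaaaa has length 5, strictly between 2^2 = 4 and 2^3 = 8, so it is not in L ✗

Only (A) aaaa is in L, so it is the only candidate that could play the role of s.
(In a complete proof one picks s in terms of the pumping length p so that |s| ≥ p is guaranteed; a fixed string like aaaa illustrates the shape of such an s.)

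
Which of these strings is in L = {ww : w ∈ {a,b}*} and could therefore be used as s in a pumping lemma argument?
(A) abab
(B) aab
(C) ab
(A) abab

The pumping lemma is applied to a string s that lies in L, so first check membership of each option:
- (A) abab splits into halves ab · ab, which are equal, so it is in L (w = ab) ✓
- (B) aab has odd length 3, so it cannot be written as ww and is not in L ✗
- (C) ab has length 2; its halves are a and b, which differ, so it is not in L ✗

Only (A) abab is in L, so it is the only candidate that could play the role of s.
(In a complete proof one picks s in terms of the pumping length p so that |s| ≥ p is guaranteed; a fixed string like abab illustrates the shape of such an s.)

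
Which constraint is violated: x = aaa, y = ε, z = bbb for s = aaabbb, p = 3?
Violated: |y| > 0

The decomposition x = aaa, y = ε, z = bbb for s = aaabbb with p = 3
violates the constraint: |y| > 0

|y| = 0, but the pumping lemma requires |y| > 0 (y must be non-empty).

Pumping lemma constraints:
1. xyz = s (decomposition is valid)
2. |xy| ≤ p
3. |y| > 0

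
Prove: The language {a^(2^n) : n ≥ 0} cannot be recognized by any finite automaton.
Assume for contradiction that L is regular, and let p ≥ 1 be the pumping length given by the pumping lemma.
Choose s = a^(2^p). Then s ∈ L and |s| = 2^p ≥ p.
By the pumping lemma, s = xyz for some x, y, z with |xy| ≤ p, |y| ≥ 1, and xy^i z ∈ L for every i ≥ 0.
Here y = a^k for some k with 1 ≤ k ≤ |xy| ≤ p, and p < 2^p.

Take i = 2: |xy²z| = 2^p + k.
Now 2^p < 2^p + k ≤ 2^p + p < 2^p + 2^p = 2^(p+1).
So |xy²z| lies strictly between the consecutive powers of two 2^p and 2^(p+1), hence is not a power of 2, and xy²z ∉ L.

This contradicts the pumping lemma, which requires xy^i z ∈ L for all i ≥ 0.
Hence L = {a^(2^n) : n ≥ 0} is not regular. ∎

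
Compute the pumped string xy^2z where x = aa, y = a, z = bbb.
aaaabbb

Given x = 'aa', y = 'a', z = 'bbb' and i = 2:

xy^2z = x + y·y·...·y (2 times) + z
       = 'aa' + 'a'^2 + 'bbb'
       = 'aa' + 'aa' + 'bbb'
       = 'aaaabbb'

The pumped string is 'aaaabbb' with length 7.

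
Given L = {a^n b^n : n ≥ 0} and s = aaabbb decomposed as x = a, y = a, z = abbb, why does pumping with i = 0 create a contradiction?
xy⁰z = aabbb ∉ L

Pumping with i = 0 replaces y = a by y⁰ = ε:
- Original: s = xyz = aaabbb; aaabbb = a^3 b^3 has equal counts (3 = 3), so it is in L
- Pumped: xy⁰z = a · ε · abbb = aabbb
- aabbb has 2 a's and 3 b's; 2 ≠ 3, so it is not in L

The pumping lemma would require xy⁰z ∈ L, so this decomposition yields a contradiction.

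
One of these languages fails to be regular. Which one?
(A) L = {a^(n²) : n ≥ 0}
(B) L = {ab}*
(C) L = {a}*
(A) {a^(n²) : n ≥ 0}

(A) L = {a^(n²) : n ≥ 0} is NOT regular.

The pumping lemma can be used to prove this:
After pumping, length is no longer a perfect square

The other languages are regular because they can be recognized by finite automata.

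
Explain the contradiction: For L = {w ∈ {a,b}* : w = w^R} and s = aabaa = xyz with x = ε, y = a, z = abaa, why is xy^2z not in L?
xy²z = aaabaa ∉ L

Pumping with i = 2 replaces y = a by y² = aa:
- Original: s = xyz = aabaa; aabaa reversed is aabaa, the same string, so it is a palindrome and is in L
- Pumped: xy²z = ε · aa · abaa = aaabaa
- aaabaa reversed is aabaaa ≠ aaabaa, so it is not a palindrome and is not in L

The pumping lemma would require xy²z ∈ L, so this decomposition yields a contradiction.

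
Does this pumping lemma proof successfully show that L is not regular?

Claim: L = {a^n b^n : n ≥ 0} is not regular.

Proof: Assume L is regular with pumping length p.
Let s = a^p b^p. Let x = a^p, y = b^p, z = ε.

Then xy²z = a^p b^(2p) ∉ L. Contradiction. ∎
The proof is INCORRECT.

Error: The decomposition violates |xy| ≤ p.
With x = a^p and y = b^p, we have |xy| = 2p > p.
The pumping lemma requires |xy| ≤ p, so y must be within the first p characters.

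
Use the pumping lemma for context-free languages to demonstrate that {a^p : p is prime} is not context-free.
Assume for contradiction that L is context-free, and let p ≥ 1 be the pumping length given by the pumping lemma for CFLs.
Choose a prime q with q ≥ p and let s = a^q. Then s ∈ L and |s| = q ≥ p.
By the CFL pumping lemma, s = uvxyz for some u, v, x, y, z with |vxy| ≤ p, |vy| ≥ 1, and uv^i xy^i z ∈ L for every i ≥ 0.
All symbols are a's, so only lengths matter: let k = |vy|, with 1 ≤ k ≤ p. Then |uv^i xy^i z| = q + (i − 1)k.

Take i = q + 1: the length is q + qk = q(k + 1).
Both factors satisfy q ≥ 2 and k + 1 ≥ 2, so q(k + 1) is composite and uv^(q+1) xy^(q+1) z ∉ L.

This contradicts the CFL pumping lemma, which requires uv^i xy^i z ∈ L for all i ≥ 0.
Hence L = {a^p : p is prime} is not context-free. ∎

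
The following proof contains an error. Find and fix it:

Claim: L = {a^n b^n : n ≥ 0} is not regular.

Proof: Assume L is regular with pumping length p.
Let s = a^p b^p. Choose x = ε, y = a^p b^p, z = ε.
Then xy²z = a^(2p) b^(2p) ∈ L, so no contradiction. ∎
Error: The decomposition violates |xy| ≤ p. With y = a^p b^p, |xy| = |y| = 2p > p. (The proof also miscomputes xy²z, which would be a^p b^p a^p b^p rather than a^(2p) b^(2p), and it wrongly treats one harmless decomposition as settling the matter — the prover does not get to choose the decomposition.)

Correction: The pumping lemma requires |xy| ≤ p, and the argument must handle every decomposition satisfying |xy| ≤ p, |y| ≥ 1. Since s starts with p a's, any such y consists only of a's, say y = a^k with k ≥ 1. Then xy²z = a^(p+k) b^p has unequal numbers of a's and b's, so xy²z ∉ L — the required contradiction.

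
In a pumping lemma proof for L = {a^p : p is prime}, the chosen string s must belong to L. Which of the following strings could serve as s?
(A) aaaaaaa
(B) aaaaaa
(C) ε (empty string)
(A) aaaaaaa

The pumping lemma is applied to a string s that lies in L, so first check membership of each option:
- (A) aaaaaaa has length 7, which is prime, so it is in L ✓
- (B) aaaaaa has length 6 = 2 × 3, which is not prime, so it is not in L ✗
- (C) ε has length 0, which is not prime, so it is not in L ✗

Only (A) aaaaaaa is in L, so it is the only candidate that could play the role of s.
(In a complete proof one picks s in terms of the pumping length p so that |s| ≥ p is guaranteed; a fixed string like aaaaaaa illustrates the shape of such an s.)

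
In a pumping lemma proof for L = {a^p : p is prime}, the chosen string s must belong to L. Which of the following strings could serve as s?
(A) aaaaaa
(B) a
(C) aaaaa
(C) aaaaa

The pumping lemma is applied to a string s that lies in L, so first check membership of each option:
- (A) aaaaaa has length 6 = 2 × 3, which is not prime, so it is not in L ✗
- (B) a has length 1, which is not prime, so it is not in L ✗
- (C) aaaaa has length 5, which is prime, so it is in L ✓

Only (C) aaaaa is in L, so it is the only candidate that could play the role of s.
(In a complete proof one picks s in terms of the pumping length p so that |s| ≥ p is guaranteed; a fixed string like aaaaa illustrates the shape of such an s.)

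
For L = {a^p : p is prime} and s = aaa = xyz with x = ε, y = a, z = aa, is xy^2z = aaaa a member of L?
No

xy²z = ε · aa · aa = aaaa.
aaaa has length 4 = 2 × 2, which is not prime, so it is not in L.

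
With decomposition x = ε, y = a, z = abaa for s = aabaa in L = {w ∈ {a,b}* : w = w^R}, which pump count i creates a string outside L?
i = 2

xy²z = ε · aa · abaa = aaabaa; aaabaa reversed is aabaaa ≠ aaabaa, so it is not a palindrome and is not in L.
(Other choices also work, e.g. i = 0, 3; only i = 1 is guaranteed to stay in L since xy¹z = s.)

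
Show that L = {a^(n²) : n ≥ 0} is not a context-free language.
Assume for contradiction that L is context-free, and let p ≥ 1 be the pumping length given by the pumping lemma for CFLs.
Choose s = a^(p²). Then s ∈ L and |s| = p² ≥ p.
By the CFL pumping lemma, s = uvxyz for some u, v, x, y, z with |vxy| ≤ p, |vy| ≥ 1, and uv^i xy^i z ∈ L for every i ≥ 0.
All symbols are a's, so only lengths matter: let k = |vy|, with 1 ≤ k ≤ |vxy| ≤ p.

Take i = 2: |uv²xy²z| = p² + k, and p² < p² + k ≤ p² + p < (p + 1)².
So the length lies strictly between consecutive squares and is not a perfect square; uv²xy²z ∉ L.

This contradicts the CFL pumping lemma, which requires uv^i xy^i z ∈ L for all i ≥ 0.
Hence L = {a^(n²) : n ≥ 0} is not context-free. ∎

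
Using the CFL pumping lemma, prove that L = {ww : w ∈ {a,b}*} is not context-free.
Assume for contradiction that L is context-free, and let p ≥ 1 be the pumping length given by the pumping lemma for CFLs.
Choose s = a^p b^p a^p b^p. Then s ∈ L (take w = a^p b^p) and |s| = 4p ≥ p.
By the CFL pumping lemma, s = uvxyz for some u, v, x, y, z with |vxy| ≤ p, |vy| ≥ 1, and uv^i xy^i z ∈ L for every i ≥ 0.

Write s as four blocks A₁ B₁ A₂ B₂ with A₁ = A₂ = a^p and B₁ = B₂ = b^p. Since |vxy| ≤ p, the window vxy lies inside at most two adjacent blocks. Take i = 0 and let t = uxz, so |t| = 4p − |vy| with 1 ≤ |vy| ≤ p. If |t| is odd, t ∉ L immediately, so assume |vy| is even (hence |vy| ≥ 2) and |t|/2 = 2p − |vy|/2, which satisfies p ≤ |t|/2 ≤ 2p − 1.

Case 1 (vxy inside A₁B₁): t = a^(p−j) b^(p−l) a^p b^p with j + l = |vy|. The second half of t has length < 2p, so it is a suffix of the trailing a^p b^p and ends in b; the first half is a^(p−j) b^(p−l) a^((j+l)/2), which ends in a because (j+l)/2 ≥ 1. The halves differ, so t ∉ L.

Case 2 (vxy inside B₁A₂, straddling the middle): t = a^p b^(p−j) a^(p−l) b^p with j + l = |vy|. If t = ww, then w is a prefix of t of length ≥ p, so w begins with a^p; and w is a suffix of t of length ≥ p, so w ends with b^p. That forces |w| ≥ 2p, contradicting |w| = |t|/2 ≤ 2p − 1. So t ∉ L.

Case 3 (vxy inside A₂B₂): t = a^p b^p a^(p−j) b^(p−l) with j + l = |vy|. The first half of t is a prefix of a^p b^p, so it begins with a; the second half is b^((j+l)/2) a^(p−j) b^(p−l), which begins with b. The halves differ, so t ∉ L.

In every case uv⁰xy⁰z = uxz ∉ L.

This contradicts the CFL pumping lemma, which requires uv^i xy^i z ∈ L for all i ≥ 0.
Hence L = {ww : w ∈ {a,b}*} is not context-free. ∎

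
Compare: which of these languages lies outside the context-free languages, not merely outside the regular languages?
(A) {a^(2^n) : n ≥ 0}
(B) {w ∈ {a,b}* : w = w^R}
(A) {a^(2^n) : n ≥ 0}

(A) {a^(2^n) : n ≥ 0} requires the CFL pumping lemma.

- {w ∈ {a,b}* : w = w^R} is context-free (but not regular)
  • Can be shown non-regular with the regular pumping lemma
  • After pumping, the string is no longer symmetric

- {a^(2^n) : n ≥ 0} is NOT context-free
  • Requires the CFL pumping lemma to prove
  • Gaps between powers of 2 grow exponentially

The CFL pumping lemma is "stronger" in that it can prove non-membership
in the larger class of context-free languages.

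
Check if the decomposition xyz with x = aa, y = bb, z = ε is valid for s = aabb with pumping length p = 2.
Violated: |xy| ≤ p

The decomposition x = aa, y = bb, z = ε for s = aabb with p = 2
violates the constraint: |xy| ≤ p

|xy| = |aabb| = 4 > 2 = p. The decomposition puts too many characters in xy.

Pumping lemma constraints:
1. xyz = s (decomposition is valid)
2. |xy| ≤ p
3. |y| > 0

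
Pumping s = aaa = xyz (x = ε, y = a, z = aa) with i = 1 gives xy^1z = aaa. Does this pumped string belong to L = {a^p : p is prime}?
Yes

xy¹z = ε · a · aa = aaa.
aaa has length 3, which is prime, so it is in L.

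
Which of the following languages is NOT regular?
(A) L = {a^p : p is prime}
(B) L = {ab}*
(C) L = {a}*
(A) {a^p : p is prime}

(A) L = {a^p : p is prime} is NOT regular.

The pumping lemma can be used to prove this:
After pumping, the length becomes composite

The other languages are regular because they can be recognized by finite automata.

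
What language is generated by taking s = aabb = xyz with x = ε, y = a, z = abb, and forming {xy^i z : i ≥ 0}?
{xy^i z : i ≥ 0} = {a^(i+1) b^2 : i ≥ 0} = {abb, aabb, aaabb, ...}

With x = ε, y = a, z = abb: Starting with aabb and pumping the first 'a' (z = abb keeps the second 'a'), we get strings with i+1 a's followed by 2 b's for i = 0, 1, 2, ...; note bb is not produced because z always contributes one a.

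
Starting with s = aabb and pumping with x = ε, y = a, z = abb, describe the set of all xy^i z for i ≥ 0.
{xy^i z : i ≥ 0} = {a^(i+1) b^2 : i ≥ 0} = {abb, aabb, aaabb, ...}

With x = ε, y = a, z = abb: Starting with aabb and pumping the first 'a' (z = abb keeps the second 'a'), we get strings with i+1 a's followed by 2 b's for i = 0, 1, 2, ...; note bb is not produced because z always contributes one a.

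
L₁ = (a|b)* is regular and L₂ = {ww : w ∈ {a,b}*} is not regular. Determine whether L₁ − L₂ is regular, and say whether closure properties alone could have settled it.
No — L₁ − L₂ is not regular.

L₁ − L₂ is the complement of {ww} within {a,b}*. If it were regular, its complement {ww} would be regular as well (regular languages are closed under complement) — contradiction. So L₁ − L₂ is not regular.

Note that the bare facts "L₁ regular, L₂ non-regular" do not settle the question by themselves: the closure of regular languages under ∪, ∩, complement and difference applies only when BOTH operands are regular. With a non-regular operand the result can come out regular or non-regular depending on the specific languages, so one has to work out L₁ − L₂ for this particular pair, as above.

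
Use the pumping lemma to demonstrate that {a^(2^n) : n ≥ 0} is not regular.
Assume for contradiction that L is regular, and let p ≥ 1 be the pumping length given by the pumping lemma.
Choose s = a^(2^p). Then s ∈ L and |s| = 2^p ≥ p.
By the pumping lemma, s = xyz for some x, y, z with |xy| ≤ p, |y| ≥ 1, and xy^i z ∈ L for every i ≥ 0.
Here y = a^k for some k with 1 ≤ k ≤ |xy| ≤ p, and p < 2^p.

Take i = 2: |xy²z| = 2^p + k.
Now 2^p < 2^p + k ≤ 2^p + p < 2^p + 2^p = 2^(p+1).
So |xy²z| lies strictly between the consecutive powers of two 2^p and 2^(p+1), hence is not a power of 2, and xy²z ∉ L.

This contradicts the pumping lemma, which requires xy^i z ∈ L for all i ≥ 0.
Hence L = {a^(2^n) : n ≥ 0} is not regular. ∎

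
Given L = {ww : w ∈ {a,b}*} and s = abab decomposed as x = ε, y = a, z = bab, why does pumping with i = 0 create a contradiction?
xy⁰z = bab ∉ L

Pumping with i = 0 replaces y = a by y⁰ = ε:
- Original: s = xyz = abab; abab splits into halves ab · ab, which are equal, so it is in L (w = ab)
- Pumped: xy⁰z = ε · ε · bab = bab
- bab has odd length 3, so it cannot be written as ww and is not in L

The pumping lemma would require xy⁰z ∈ L, so this decomposition yields a contradiction.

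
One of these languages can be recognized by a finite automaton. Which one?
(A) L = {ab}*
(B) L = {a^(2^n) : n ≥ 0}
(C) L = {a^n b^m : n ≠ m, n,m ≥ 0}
(A) {ab}*

(A) L = {ab}* is regular.

This can be recognized by a finite automaton (DFA/NFA).
Regular expressions like {ab}* define regular languages.

The other choices are not regular:
- {a^n b^m : n ≠ m, n,m ≥ 0}: After pumping a's, we can make n = m
- {a^(2^n) : n ≥ 0}: After pumping, length is no longer a power of 2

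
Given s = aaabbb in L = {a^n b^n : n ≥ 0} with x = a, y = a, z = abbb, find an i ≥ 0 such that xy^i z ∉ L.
i = 3

xy³z = a · aaa · abbb = aaaaabbb; aaaaabbb has 5 a's and 3 b's; 5 ≠ 3, so it is not in L.
(Other choices also work, e.g. i = 0, 2; only i = 1 is guaranteed to stay in L since xy¹z = s.)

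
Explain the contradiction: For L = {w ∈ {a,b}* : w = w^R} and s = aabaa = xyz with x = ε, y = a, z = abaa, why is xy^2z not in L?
xy²z = aaabaa ∉ L

Pumping with i = 2 replaces y = a by y² = aa:
- Original: s = xyz = aabaa; aabaa reversed is aabaa, the same string, so it is a palindrome and is in L
- Pumped: xy²z = ε · aa · abaa = aaabaa
- aaabaa reversed is aabaaa ≠ aaabaa, so it is not a palindrome and is not in L

The pumping lemma would require xy²z ∈ L, so this decomposition yields a contradiction.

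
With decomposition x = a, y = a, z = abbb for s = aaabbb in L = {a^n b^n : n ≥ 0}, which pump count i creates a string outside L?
i = 2

xy²z = a · aa · abbb = aaaabbb; aaaabbb has 4 a's and 3 b's; 4 ≠ 3, so it is not in L.
(Other choices also work, e.g. i = 0, 3; only i = 1 is guaranteed to stay in L since xy¹z = s.)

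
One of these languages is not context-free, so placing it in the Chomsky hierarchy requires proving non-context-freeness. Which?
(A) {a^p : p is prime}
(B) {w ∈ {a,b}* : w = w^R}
(A) {a^p : p is prime}

(A) {a^p : p is prime} requires the CFL pumping lemma.

- {w ∈ {a,b}* : w = w^R} is context-free (but not regular)
  • Can be shown non-regular with the regular pumping lemma
  • After pumping, the string is no longer symmetric

- {a^p : p is prime} is NOT context-free
  • Requires the CFL pumping lemma to prove
  • The CFL pumping lemma also fails because prime gaps are unbounded

The CFL pumping lemma is "stronger" in that it can prove non-membership
in the larger class of context-free languages.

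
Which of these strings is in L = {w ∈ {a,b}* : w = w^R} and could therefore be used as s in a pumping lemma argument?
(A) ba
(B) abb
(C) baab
(C) baab

The pumping lemma is applied to a string s that lies in L, so first check membership of each option:
- (A) ba reversed is ab ≠ ba, so it is not a palindrome and is not in L ✗
- (B) abb reversed is bba ≠ abb, so it is not a palindrome and is not in L ✗
- (C) baab reversed is baab, the same string, so it is a palindrome and is in L ✓

Only (C) baab is in L, so it is the only candidate that could play the role of s.
(In a complete proof one picks s in terms of the pumping length p so that |s| ≥ p is guaranteed; a fixed string like baab illustrates the shape of such an s.)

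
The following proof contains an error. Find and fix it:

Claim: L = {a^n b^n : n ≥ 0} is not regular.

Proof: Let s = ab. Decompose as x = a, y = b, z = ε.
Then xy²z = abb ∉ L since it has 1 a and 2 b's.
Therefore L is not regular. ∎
Error: The string s = ab might be shorter than the pumping length p.

Correction: Choose s = a^p b^p to ensure |s| ≥ p. Also, the decomposition is wrong: with |xy| ≤ p, y cannot include b's when s starts with p a's.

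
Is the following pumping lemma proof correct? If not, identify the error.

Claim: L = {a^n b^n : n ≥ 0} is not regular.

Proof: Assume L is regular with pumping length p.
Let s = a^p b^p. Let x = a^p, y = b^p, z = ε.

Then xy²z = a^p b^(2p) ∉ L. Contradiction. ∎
The proof is INCORRECT.

Error: The decomposition violates |xy| ≤ p.
With x = a^p and y = b^p, we have |xy| = 2p > p.
The pumping lemma requires |xy| ≤ p, so y must be within the first p characters.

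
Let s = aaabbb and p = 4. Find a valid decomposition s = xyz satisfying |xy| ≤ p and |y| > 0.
x = 'aaa', y = 'b', z = 'bb'

For s = aaabbb and p = 4, one valid decomposition is:
- x = 'aaa' (length 3)
- y = 'b' (length 1)
- z = 'bb' (length 2)

Verification:
- xyz = 'aaa' + 'b' + 'bb' = aaabbb ✓
- |xy| = 4 ≤ 4 ✓
- |y| = 1 > 0 ✓

All pumping lemma constraints are satisfied.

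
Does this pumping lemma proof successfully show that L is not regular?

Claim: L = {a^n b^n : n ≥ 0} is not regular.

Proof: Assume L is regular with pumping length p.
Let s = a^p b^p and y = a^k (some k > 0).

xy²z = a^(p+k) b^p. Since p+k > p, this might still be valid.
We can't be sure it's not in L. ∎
The proof is INCORRECT.

Error: The conclusion is wrong.
xy²z = a^(p+k) b^p is definitely NOT in L because the number of a's (p+k) ≠ number of b's (p).
The proof incorrectly doubts what is actually a valid contradiction.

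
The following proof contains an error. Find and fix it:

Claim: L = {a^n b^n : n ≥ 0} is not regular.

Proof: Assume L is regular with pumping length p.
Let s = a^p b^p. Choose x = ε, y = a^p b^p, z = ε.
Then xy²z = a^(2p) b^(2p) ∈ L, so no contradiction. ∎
Error: The decomposition violates |xy| ≤ p. With y = a^p b^p, |xy| = |y| = 2p > p. (The proof also miscomputes xy²z, which would be a^p b^p a^p b^p rather than a^(2p) b^(2p), and it wrongly treats one harmless decomposition as settling the matter — the prover does not get to choose the decomposition.)

Correction: The pumping lemma requires |xy| ≤ p, and the argument must handle every decomposition satisfying |xy| ≤ p, |y| ≥ 1. Since s starts with p a's, any such y consists only of a's, say y = a^k with k ≥ 1. Then xy²z = a^(p+k) b^p has unequal numbers of a's and b's, so xy²z ∉ L — the required contradiction.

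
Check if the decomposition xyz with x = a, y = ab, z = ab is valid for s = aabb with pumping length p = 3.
Violated: xyz = s

The decomposition x = a, y = ab, z = ab for s = aabb with p = 3
violates the constraint: xyz = s

xyz = 'a' + 'ab' + 'ab' = 'aabab' ≠ 'aabb' = s. The decomposition doesn't reconstruct s.

Pumping lemma constraints:
1. xyz = s (decomposition is valid)
2. |xy| ≤ p
3. |y| > 0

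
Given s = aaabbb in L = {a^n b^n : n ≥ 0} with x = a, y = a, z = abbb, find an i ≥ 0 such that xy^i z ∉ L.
i = 2

xy²z = a · aa · abbb = aaaabbb; aaaabbb has 4 a's and 3 b's; 4 ≠ 3, so it is not in L.
(Other choices also work, e.g. i = 0, 3; only i = 1 is guaranteed to stay in L since xy¹z = s.)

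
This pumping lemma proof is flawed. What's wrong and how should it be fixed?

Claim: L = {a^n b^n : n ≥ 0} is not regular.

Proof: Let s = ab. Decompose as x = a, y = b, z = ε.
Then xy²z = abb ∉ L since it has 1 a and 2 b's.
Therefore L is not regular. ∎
Error: The string s = ab might be shorter than the pumping length p.

Correction: Choose s = a^p b^p to ensure |s| ≥ p. Also, the decomposition is wrong: with |xy| ≤ p, y cannot include b's when s starts with p a's.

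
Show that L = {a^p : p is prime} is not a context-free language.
Assume for contradiction that L is context-free, and let p ≥ 1 be the pumping length given by the pumping lemma for CFLs.
Choose a prime q with q ≥ p and let s = a^q. Then s ∈ L and |s| = q ≥ p.
By the CFL pumping lemma, s = uvxyz for some u, v, x, y, z with |vxy| ≤ p, |vy| ≥ 1, and uv^i xy^i z ∈ L for every i ≥ 0.
All symbols are a's, so only lengths matter: let k = |vy|, with 1 ≤ k ≤ p. Then |uv^i xy^i z| = q + (i − 1)k.

Take i = q + 1: the length is q + qk = q(k + 1).
Both factors satisfy q ≥ 2 and k + 1 ≥ 2, so q(k + 1) is composite and uv^(q+1) xy^(q+1) z ∉ L.

This contradicts the CFL pumping lemma, which requires uv^i xy^i z ∈ L for all i ≥ 0.
Hence L = {a^p : p is prime} is not context-free. ∎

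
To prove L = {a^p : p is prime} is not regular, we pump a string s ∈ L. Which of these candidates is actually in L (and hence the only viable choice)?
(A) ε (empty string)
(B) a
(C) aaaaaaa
(C) aaaaaaa

The pumping lemma is applied to a string s that lies in L, so first check membership of each option:
- (A) ε has length 0, which is not prime, so it is not in L ✗
- (B) a has length 1, which is not prime, so it is not in L ✗
- (C) aaaaaaa has length 7, which is prime, so it is in L ✓

Only (C) aaaaaaa is in L, so it is the only candidate that could play the role of s.
(In a complete proof one picks s in terms of the pumping length p so that |s| ≥ p is guaranteed; a fixed string like aaaaaaa illustrates the shape of such an s.)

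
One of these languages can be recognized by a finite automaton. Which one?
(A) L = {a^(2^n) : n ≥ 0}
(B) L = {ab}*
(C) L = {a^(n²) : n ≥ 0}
(B) {ab}*

(B) L = {ab}* is regular.

This can be recognized by a finite automaton (DFA/NFA).
Regular expressions like {ab}* define regular languages.

The other choices are not regular:
- {a^(2^n) : n ≥ 0}: After pumping, length is no longer a power of 2
- {a^(n²) : n ≥ 0}: After pumping, length is no longer a perfect square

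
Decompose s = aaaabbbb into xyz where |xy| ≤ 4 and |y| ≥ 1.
x = 'a', y = 'aaa', z = 'bbbb'

For s = aaaabbbb and p = 4, one valid decomposition is:
- x = 'a' (length 1)
- y = 'aaa' (length 3)
- z = 'bbbb' (length 4)

Verification:
- xyz = 'a' + 'aaa' + 'bbbb' = aaaabbbb ✓
- |xy| = 4 ≤ 4 ✓
- |y| = 3 > 0 ✓

All pumping lemma constraints are satisfied.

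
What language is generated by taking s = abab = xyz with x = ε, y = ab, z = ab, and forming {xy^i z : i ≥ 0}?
{xy^i z : i ≥ 0} = {(ab)^(i+1) : i ≥ 0} = {ab, abab, ababab, ...}

With x = ε, y = ab, z = ab: Pumping 'ab' gives strings of alternating a's and b's.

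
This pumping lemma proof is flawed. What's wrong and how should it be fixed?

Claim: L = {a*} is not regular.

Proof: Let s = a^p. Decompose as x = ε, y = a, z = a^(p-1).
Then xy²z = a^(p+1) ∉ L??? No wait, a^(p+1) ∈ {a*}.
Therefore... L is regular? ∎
Error: The proof attempts to show a*  is not regular, but a* IS regular!

Correction: a* is a regular language (recognized by a simple DFA with one accepting state and self-loop on 'a'). The pumping lemma can only prove non-regularity, not regularity. For regular languages, pumping always works.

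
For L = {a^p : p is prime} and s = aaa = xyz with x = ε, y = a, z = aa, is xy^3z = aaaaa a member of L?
Yes

xy³z = ε · aaa · aa = aaaaa.
aaaaa has length 5, which is prime, so it is in L.
(A single pumped string landing in L is not a contradiction by itself; a non-regularity proof needs some i for which xy^i z ∉ L, for every admissible decomposition.)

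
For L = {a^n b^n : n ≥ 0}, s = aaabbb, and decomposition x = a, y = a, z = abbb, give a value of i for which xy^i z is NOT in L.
i = 2

xy²z = a · aa · abbb = aaaabbb; aaaabbb has 4 a's and 3 b's; 4 ≠ 3, so it is not in L.
(Other choices also work, e.g. i = 0, 3; only i = 1 is guaranteed to stay in L since xy¹z = s.)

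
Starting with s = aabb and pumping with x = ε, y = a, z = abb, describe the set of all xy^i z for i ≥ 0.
{xy^i z : i ≥ 0} = {a^(i+1) b^2 : i ≥ 0} = {abb, aabb, aaabb, ...}

With x = ε, y = a, z = abb: Starting with aabb and pumping the first 'a' (z = abb keeps the second 'a'), we get strings with i+1 a's followed by 2 b's for i = 0, 1, 2, ...; note bb is not produced because z always contributes one a.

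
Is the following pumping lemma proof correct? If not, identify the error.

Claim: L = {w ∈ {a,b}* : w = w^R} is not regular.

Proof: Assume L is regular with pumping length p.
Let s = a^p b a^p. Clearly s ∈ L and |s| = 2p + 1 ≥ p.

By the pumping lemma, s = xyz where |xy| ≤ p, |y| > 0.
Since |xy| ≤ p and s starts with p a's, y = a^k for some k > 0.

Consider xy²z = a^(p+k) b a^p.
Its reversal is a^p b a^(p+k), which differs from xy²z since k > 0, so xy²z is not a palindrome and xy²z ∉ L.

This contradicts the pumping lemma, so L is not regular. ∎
The proof is correct.

This proof is valid because:
1. s = a^p b a^p is in L and is chosen in terms of p, so |s| ≥ p holds for every p
2. The decomposition analysis is correct: |xy| ≤ p forces y to lie inside the leading a's
3. The contradiction is valid: a^(p+k) b a^p has more a's before the b than after it, so it is not a palindrome
4. The conclusion follows logically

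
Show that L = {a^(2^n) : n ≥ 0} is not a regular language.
Assume for contradiction that L is regular, and let p ≥ 1 be the pumping length given by the pumping lemma.
Choose s = a^(2^p). Then s ∈ L and |s| = 2^p ≥ p.
By the pumping lemma, s = xyz for some x, y, z with |xy| ≤ p, |y| ≥ 1, and xy^i z ∈ L for every i ≥ 0.
Here y = a^k for some k with 1 ≤ k ≤ |xy| ≤ p, and p < 2^p.

Take i = 2: |xy²z| = 2^p + k.
Now 2^p < 2^p + k ≤ 2^p + p < 2^p + 2^p = 2^(p+1).
So |xy²z| lies strictly between the consecutive powers of two 2^p and 2^(p+1), hence is not a power of 2, and xy²z ∉ L.

This contradicts the pumping lemma, which requires xy^i z ∈ L for all i ≥ 0.
Hence L = {a^(2^n) : n ≥ 0} is not regular. ∎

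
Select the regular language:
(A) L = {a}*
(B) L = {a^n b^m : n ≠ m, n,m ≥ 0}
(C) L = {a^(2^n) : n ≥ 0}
(A) {a}*

(A) L = {a}* is regular.

This can be recognized by a finite automaton (DFA/NFA).
Regular expressions like {a}* define regular languages.

The other choices are not regular:
- {a^n b^m : n ≠ m, n,m ≥ 0}: After pumping a's, we can make n = m
- {a^(2^n) : n ≥ 0}: After pumping, length is no longer a power of 2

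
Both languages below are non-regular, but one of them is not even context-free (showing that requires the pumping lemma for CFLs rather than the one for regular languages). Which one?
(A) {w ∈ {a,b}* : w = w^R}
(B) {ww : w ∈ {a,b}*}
(B) {ww : w ∈ {a,b}*}

(B) {ww : w ∈ {a,b}*} requires the CFL pumping lemma.

- {w ∈ {a,b}* : w = w^R} is context-free (but not regular)
  • Can be shown non-regular with the regular pumping lemma
  • After pumping, the string is no longer symmetric

- {ww : w ∈ {a,b}*} is NOT context-free
  • Requires the CFL pumping lemma to prove
  • Cannot verify equality of two arbitrary substrings

The CFL pumping lemma is "stronger" in that it can prove non-membership
in the larger class of context-free languages.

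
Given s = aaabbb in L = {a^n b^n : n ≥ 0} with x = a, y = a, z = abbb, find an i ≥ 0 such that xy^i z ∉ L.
i = 2

xy²z = a · aa · abbb = aaaabbb; aaaabbb has 4 a's and 3 b's; 4 ≠ 3, so it is not in L.
(Other choices also work, e.g. i = 0, 3; only i = 1 is guaranteed to stay in L since xy¹z = s.)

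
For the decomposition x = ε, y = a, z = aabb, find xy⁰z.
aabb

Given x = '', y = 'a', z = 'aabb' and i = 0:

xy^0z = x + y·y·...·y (0 times) + z
       = '' + 'a'^0 + 'aabb'
       = '' + '' + 'aabb'
       = 'aabb'

The pumped string is 'aabb' with length 4.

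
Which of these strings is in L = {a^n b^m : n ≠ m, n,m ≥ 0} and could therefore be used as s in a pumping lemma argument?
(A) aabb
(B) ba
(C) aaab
(C) aaab

The pumping lemma is applied to a string s that lies in L, so first check membership of each option:
- (A) aabb = a^2 b^2 has n = m = 2, so it is not in L ✗
- (B) ba has an a after a b, so it is not of the form a^n b^m and is not in L ✗
- (C) aaab = a^3 b^1 with 3 ≠ 1, so it is in L ✓

Only (C) aaab is in L, so it is the only candidate that could play the role of s.
(In a complete proof one picks s in terms of the pumping length p so that |s| ≥ p is guaranteed; a fixed string like aaab illustrates the shape of such an s.)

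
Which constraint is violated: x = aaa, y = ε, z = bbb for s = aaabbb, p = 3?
Violated: |y| > 0

The decomposition x = aaa, y = ε, z = bbb for s = aaabbb with p = 3
violates the constraint: |y| > 0

|y| = 0, but the pumping lemma requires |y| > 0 (y must be non-empty).

Pumping lemma constraints:
1. xyz = s (decomposition is valid)
2. |xy| ≤ p
3. |y| > 0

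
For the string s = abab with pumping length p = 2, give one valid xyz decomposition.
x = '', y = 'a', z = 'bab'

For s = abab and p = 2, one valid decomposition is:
- x = '' (length 0)
- y = 'a' (length 1)
- z = 'bab' (length 3)

Verification:
- xyz = '' + 'a' + 'bab' = abab ✓
- |xy| = 1 ≤ 2 ✓
- |y| = 1 > 0 ✓

All pumping lemma constraints are satisfied.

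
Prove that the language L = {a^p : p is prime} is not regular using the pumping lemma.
Assume for contradiction that L is regular, and let p ≥ 1 be the pumping length given by the pumping lemma.
Choose a prime q with q ≥ p (one exists because there are infinitely many primes) and let s = a^q. Then s ∈ L and |s| = q ≥ p.
By the pumping lemma, s = xyz for some x, y, z with |xy| ≤ p, |y| ≥ 1, and xy^i z ∈ L for every i ≥ 0.
Here y = a^k for some k with 1 ≤ k ≤ p, and xy^i z = a^(q + (i − 1)k) for every i ≥ 0.

Take i = q + 1: |xy^(q+1) z| = q + qk = q(k + 1).
Both factors satisfy q ≥ 2 and k + 1 ≥ 2, so q(k + 1) is composite, and xy^(q+1) z ∉ L.

This contradicts the pumping lemma, which requires xy^i z ∈ L for all i ≥ 0.
Hence L = {a^p : p is prime} is not regular. ∎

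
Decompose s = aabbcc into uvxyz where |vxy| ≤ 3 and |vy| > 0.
u='aa', v='b', x='b', y='c', z='c'

For s = aabbcc with pumping length p = 3:

One valid decomposition:
- u = 'aa'
- v = 'b'
- x = 'b'
- y = 'c'
- z = 'c'

Verification:
- uvxyz = 'aa' + 'b' + 'b' + 'c' + 'c' = aabbcc ✓
- |vxy| = |'bbc'| = 3 ≤ 3 ✓
- |vy| = |'bc'| = 2 > 0 ✓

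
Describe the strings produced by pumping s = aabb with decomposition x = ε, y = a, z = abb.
{xy^i z : i ≥ 0} = {a^(i+1) b^2 : i ≥ 0} = {abb, aabb, aaabb, ...}

With x = ε, y = a, z = abb: Starting with aabb and pumping the first 'a' (z = abb keeps the second 'a'), we get strings with i+1 a's followed by 2 b's for i = 0, 1, 2, ...; note bb is not produced because z always contributes one a.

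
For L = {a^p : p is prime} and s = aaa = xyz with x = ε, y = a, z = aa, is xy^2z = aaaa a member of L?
No

xy²z = ε · aa · aa = aaaa.
aaaa has length 4 = 2 × 2, which is not prime, so it is not in L.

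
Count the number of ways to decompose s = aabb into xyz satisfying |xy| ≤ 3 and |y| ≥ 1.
6

For s = 'aabb' with pumping length p = 3:

Constraints: |xy| ≤ 3, |y| > 0

Valid decompositions (|xy| ≤ p, |y| ≥ 1):
  • x='', y='a', z='abb'
  • x='a', y='a', z='bb'
  • x='', y='aa', z='bb'
  • x='aa', y='b', z='b'
  • x='a', y='ab', z='b'
  • x='', y='aab', z='b'

Total count: 6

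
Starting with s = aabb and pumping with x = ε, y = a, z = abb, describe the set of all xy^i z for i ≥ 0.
{xy^i z : i ≥ 0} = {a^(i+1) b^2 : i ≥ 0} = {abb, aabb, aaabb, ...}

With x = ε, y = a, z = abb: Starting with aabb and pumping the first 'a' (z = abb keeps the second 'a'), we get strings with i+1 a's followed by 2 b's for i = 0, 1, 2, ...; note bb is not produced because z always contributes one a.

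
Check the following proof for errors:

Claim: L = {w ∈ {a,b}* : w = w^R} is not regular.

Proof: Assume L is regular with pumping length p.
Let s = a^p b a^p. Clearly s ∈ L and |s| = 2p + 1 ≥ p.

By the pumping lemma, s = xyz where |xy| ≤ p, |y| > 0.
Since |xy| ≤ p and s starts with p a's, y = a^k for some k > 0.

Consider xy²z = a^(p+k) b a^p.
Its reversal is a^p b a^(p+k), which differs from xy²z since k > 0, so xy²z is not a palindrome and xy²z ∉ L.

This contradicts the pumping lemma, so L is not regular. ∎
The proof is correct.

This proof is valid because:
1. s = a^p b a^p is in L and is chosen in terms of p, so |s| ≥ p holds for every p
2. The decomposition analysis is correct: |xy| ≤ p forces y to lie inside the leading a's
3. The contradiction is valid: a^(p+k) b a^p has more a's before the b than after it, so it is not a palindrome
4. The conclusion follows logically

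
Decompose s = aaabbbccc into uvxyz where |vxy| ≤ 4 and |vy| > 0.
u='aa', v='a', x='bb', y='b', z='ccc'

For s = aaabbbccc with pumping length p = 4:

One valid decomposition:
- u = 'aa'
- v = 'a'
- x = 'bb'
- y = 'b'
- z = 'ccc'

Verification:
- uvxyz = 'aa' + 'a' + 'bb' + 'b' + 'ccc' = aaabbbccc ✓
- |vxy| = |'abbb'| = 4 ≤ 4 ✓
- |vy| = |'ab'| = 2 > 0 ✓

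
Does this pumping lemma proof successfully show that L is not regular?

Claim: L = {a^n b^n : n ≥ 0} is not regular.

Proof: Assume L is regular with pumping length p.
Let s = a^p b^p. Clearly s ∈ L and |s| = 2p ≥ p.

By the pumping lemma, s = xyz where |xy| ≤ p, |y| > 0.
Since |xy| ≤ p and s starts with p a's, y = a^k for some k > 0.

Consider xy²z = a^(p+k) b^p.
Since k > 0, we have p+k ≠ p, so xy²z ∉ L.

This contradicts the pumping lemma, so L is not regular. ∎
The proof is correct.

This proof is valid because:
1. The string s = a^p b^p is correctly in L
2. The decomposition analysis is correct: y must consist only of a's
3. The contradiction is valid: pumping increases a's but not b's
4. The conclusion follows logically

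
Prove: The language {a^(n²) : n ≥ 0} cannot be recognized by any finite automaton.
Assume for contradiction that L is regular, and let p ≥ 1 be the pumping length given by the pumping lemma.
Choose s = a^(p²). Then s ∈ L and |s| = p² ≥ p.
By the pumping lemma, s = xyz for some x, y, z with |xy| ≤ p, |y| ≥ 1, and xy^i z ∈ L for every i ≥ 0.
Here y = a^k for some k with 1 ≤ k ≤ |xy| ≤ p.

Take i = 2: |xy²z| = p² + k.
Now p² < p² + k ≤ p² + p < p² + 2p + 1 = (p + 1)².
So |xy²z| lies strictly between the consecutive squares p² and (p + 1)², hence is not a perfect square, and xy²z ∉ L.

This contradicts the pumping lemma, which requires xy^i z ∈ L for all i ≥ 0.
Hence L = {a^(n²) : n ≥ 0} is not regular. ∎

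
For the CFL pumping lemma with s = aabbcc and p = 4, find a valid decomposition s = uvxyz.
u='a', v='a', x='bb', y='c', z='c'

For s = aabbcc with pumping length p = 4:

One valid decomposition:
- u = 'a'
- v = 'a'
- x = 'bb'
- y = 'c'
- z = 'c'

Verification:
- uvxyz = 'a' + 'a' + 'bb' + 'c' + 'c' = aabbcc ✓
- |vxy| = |'abbc'| = 4 ≤ 4 ✓
- |vy| = |'ac'| = 2 > 0 ✓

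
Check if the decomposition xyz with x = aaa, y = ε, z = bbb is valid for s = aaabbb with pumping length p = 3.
Violated: |y| > 0

The decomposition x = aaa, y = ε, z = bbb for s = aaabbb with p = 3
violates the constraint: |y| > 0

|y| = 0, but the pumping lemma requires |y| > 0 (y must be non-empty).

Pumping lemma constraints:
1. xyz = s (decomposition is valid)
2. |xy| ≤ p
3. |y| > 0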